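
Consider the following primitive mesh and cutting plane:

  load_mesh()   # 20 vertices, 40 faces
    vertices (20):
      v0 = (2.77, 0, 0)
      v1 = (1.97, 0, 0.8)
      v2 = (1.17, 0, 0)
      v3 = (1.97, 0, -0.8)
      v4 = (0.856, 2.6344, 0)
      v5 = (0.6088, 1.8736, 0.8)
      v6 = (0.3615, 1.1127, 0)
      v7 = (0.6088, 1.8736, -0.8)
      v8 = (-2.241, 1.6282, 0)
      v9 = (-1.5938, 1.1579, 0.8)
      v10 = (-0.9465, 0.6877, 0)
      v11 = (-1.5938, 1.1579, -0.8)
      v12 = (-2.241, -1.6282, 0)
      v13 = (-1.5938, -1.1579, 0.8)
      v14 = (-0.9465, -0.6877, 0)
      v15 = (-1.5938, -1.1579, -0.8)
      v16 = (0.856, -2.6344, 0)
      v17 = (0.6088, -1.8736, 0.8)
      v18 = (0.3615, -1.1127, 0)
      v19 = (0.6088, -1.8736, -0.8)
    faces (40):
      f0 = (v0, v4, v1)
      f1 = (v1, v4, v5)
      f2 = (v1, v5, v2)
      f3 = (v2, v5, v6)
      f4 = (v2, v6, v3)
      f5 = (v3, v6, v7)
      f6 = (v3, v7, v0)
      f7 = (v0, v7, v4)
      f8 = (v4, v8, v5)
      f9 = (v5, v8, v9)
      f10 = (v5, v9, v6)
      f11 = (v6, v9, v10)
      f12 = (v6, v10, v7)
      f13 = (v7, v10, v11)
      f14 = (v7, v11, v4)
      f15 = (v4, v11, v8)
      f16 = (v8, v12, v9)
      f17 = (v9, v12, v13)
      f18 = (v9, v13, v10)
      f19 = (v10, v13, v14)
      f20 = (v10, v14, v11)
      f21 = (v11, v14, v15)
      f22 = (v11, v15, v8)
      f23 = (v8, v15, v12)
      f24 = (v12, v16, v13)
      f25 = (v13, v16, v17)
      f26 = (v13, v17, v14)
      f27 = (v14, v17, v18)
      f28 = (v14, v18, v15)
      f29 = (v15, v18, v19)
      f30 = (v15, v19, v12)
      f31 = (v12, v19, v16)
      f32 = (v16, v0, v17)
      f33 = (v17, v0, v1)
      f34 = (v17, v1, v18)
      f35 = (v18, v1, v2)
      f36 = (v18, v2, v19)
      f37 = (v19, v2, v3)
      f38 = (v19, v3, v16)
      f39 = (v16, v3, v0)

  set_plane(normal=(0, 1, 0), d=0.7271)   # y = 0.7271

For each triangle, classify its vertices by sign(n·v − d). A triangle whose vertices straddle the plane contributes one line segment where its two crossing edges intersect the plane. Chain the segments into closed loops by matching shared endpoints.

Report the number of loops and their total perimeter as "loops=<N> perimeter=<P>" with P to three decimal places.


loops=2 perimeter=8.845

Straddling triangles (18 of 40):
  (v0,v4,v1) [-+-] → (2.24173, 0.7271, 0)–(1.66253, 0.7271, 0.579198)  len=0.8191
  (v1,v4,v5) [-++] → (1.66253, 0.7271, 0.579198)–(1.44175, 0.7271, 0.8)  len=0.3122
  (v1,v5,v2) [-+-] → (1.44175, 0.7271, 0.8)–(0.952212, 0.7271, 0.310461)  len=0.6923
  (v2,v5,v6) [-++] → (0.952212, 0.7271, 0.310461)–(0.641681, 0.7271, 0)  len=0.4391
  (v2,v6,v3) [-+-] → (0.641681, 0.7271, 0)–(0.918917, 0.7271, -0.277236)  len=0.3921
  (v3,v6,v7) [-++] → (0.918917, 0.7271, -0.277236)–(1.44175, 0.7271, -0.8)  len=0.7393
  (v3,v7,v0) [-+-] → (1.44175, 0.7271, -0.8)–(1.93129, 0.7271, -0.310461)  len=0.6923
  (v0,v7,v4) [-++] → (1.93129, 0.7271, -0.310461)–(2.24173, 0.7271, 0)  len=0.4390
  (v6,v9,v10) [++-] → (-1.00074, 0.7271, 0.0670353)–(-0.825241, 0.7271, 0)  len=0.1879
  (v6,v10,v7) [+-+] → (-0.825241, 0.7271, 0)–(-0.894827, 0.7271, -0.026579)  len=0.0745
  (v7,v10,v11) [+-+] → (-0.894827, 0.7271, -0.026579)–(-1.00074, 0.7271, -0.0670353)  len=0.1134
  (v8,v12,v9) [+-+] → (-2.241, 0.7271, 0)–(-1.69387, 0.7271, 0.6763)  len=0.8699
  (v9,v12,v13) [+--] → (-1.69387, 0.7271, 0.6763)–(-1.5938, 0.7271, 0.8)  len=0.1591
  (v9,v13,v10) [+--] → (-1.5938, 0.7271, 0.8)–(-1.00074, 0.7271, 0.0670353)  len=0.9428
  (v10,v14,v11) [--+] → (-1.44271, 0.7271, -0.613264)–(-1.00074, 0.7271, -0.0670353)  len=0.7026
  (v11,v14,v15) [+--] → (-1.44271, 0.7271, -0.613264)–(-1.5938, 0.7271, -0.8)  len=0.2402
  (v11,v15,v8) [+-+] → (-1.5938, 0.7271, -0.8)–(-2.03168, 0.7271, -0.258742)  len=0.6962
  (v8,v15,v12) [+--] → (-2.03168, 0.7271, -0.258742)–(-2.241, 0.7271, 0)  len=0.3328

Chained into 2 loop(s):
  loop 1: 8 segments, perimeter = 4.5256
  loop 2: 10 segments, perimeter = 4.3194
Total perimeter = 8.845


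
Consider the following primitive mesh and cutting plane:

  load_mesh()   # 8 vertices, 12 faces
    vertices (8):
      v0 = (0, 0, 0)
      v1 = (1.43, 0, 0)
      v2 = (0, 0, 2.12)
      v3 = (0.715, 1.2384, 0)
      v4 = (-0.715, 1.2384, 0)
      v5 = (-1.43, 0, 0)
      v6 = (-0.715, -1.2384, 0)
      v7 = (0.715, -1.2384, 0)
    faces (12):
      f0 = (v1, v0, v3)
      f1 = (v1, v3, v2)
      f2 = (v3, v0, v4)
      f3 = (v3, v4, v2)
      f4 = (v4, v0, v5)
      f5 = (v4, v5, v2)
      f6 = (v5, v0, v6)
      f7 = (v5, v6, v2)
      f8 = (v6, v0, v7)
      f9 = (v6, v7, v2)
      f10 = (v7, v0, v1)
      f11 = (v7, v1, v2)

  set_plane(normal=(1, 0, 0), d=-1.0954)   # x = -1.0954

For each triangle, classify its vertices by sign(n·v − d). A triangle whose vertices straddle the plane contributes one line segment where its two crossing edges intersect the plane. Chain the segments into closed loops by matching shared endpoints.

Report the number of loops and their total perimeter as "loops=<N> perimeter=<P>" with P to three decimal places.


Straddling triangles (4 of 12):
  (v4,v0,v5) [++-] → (-1.0954, 0, 0)–(-1.0954, 0.579537, 0)  len=0.5795
  (v4,v5,v2) [+-+] → (-1.0954, 0.579537, 0)–(-1.0954, 0, 0.49605)  len=0.7628
  (v5,v0,v6) [-++] → (-1.0954, 0, 0)–(-1.0954, -0.579537, 0)  len=0.5795
  (v5,v6,v2) [-++] → (-1.0954, -0.579537, 0)–(-1.0954, 0, 0.49605)  len=0.7628

Chained into 1 loop(s):
  loop 1: 4 segments, perimeter = 2.6848
Total perimeter = 2.685

loops=1 perimeter=2.685


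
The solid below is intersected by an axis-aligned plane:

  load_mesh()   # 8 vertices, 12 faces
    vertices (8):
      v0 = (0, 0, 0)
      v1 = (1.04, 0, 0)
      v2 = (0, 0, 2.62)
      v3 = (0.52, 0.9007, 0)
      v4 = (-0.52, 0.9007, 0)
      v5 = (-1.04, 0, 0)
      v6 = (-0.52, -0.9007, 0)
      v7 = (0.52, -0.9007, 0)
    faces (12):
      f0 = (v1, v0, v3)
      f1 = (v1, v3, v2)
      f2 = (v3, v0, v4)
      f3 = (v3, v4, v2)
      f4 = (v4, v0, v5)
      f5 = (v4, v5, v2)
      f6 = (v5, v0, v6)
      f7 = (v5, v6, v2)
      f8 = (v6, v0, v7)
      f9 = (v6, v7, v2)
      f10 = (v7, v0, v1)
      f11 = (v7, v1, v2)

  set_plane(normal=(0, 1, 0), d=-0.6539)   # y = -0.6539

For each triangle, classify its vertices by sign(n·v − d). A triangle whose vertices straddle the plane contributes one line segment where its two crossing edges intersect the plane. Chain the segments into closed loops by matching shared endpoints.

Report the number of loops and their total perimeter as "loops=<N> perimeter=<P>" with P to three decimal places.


Straddling triangles (6 of 12):
  (v5,v0,v6) [++-] → (-0.377515, -0.6539, 0)–(-0.662485, -0.6539, 0)  len=0.2850
  (v5,v6,v2) [+-+] → (-0.662485, -0.6539, 0)–(-0.377515, -0.6539, 0.717904)  len=0.7724
  (v6,v0,v7) [-+-] → (-0.377515, -0.6539, 0)–(0.377515, -0.6539, 0)  len=0.7550
  (v6,v7,v2) [--+] → (0.377515, -0.6539, 0.717904)–(-0.377515, -0.6539, 0.717904)  len=0.7550
  (v7,v0,v1) [-++] → (0.377515, -0.6539, 0)–(0.662485, -0.6539, 0)  len=0.2850
  (v7,v1,v2) [-++] → (0.662485, -0.6539, 0)–(0.377515, -0.6539, 0.717904)  len=0.7724

Chained into 1 loop(s):
  loop 1: 6 segments, perimeter = 3.6248
Total perimeter = 3.625

loops=1 perimeter=3.625


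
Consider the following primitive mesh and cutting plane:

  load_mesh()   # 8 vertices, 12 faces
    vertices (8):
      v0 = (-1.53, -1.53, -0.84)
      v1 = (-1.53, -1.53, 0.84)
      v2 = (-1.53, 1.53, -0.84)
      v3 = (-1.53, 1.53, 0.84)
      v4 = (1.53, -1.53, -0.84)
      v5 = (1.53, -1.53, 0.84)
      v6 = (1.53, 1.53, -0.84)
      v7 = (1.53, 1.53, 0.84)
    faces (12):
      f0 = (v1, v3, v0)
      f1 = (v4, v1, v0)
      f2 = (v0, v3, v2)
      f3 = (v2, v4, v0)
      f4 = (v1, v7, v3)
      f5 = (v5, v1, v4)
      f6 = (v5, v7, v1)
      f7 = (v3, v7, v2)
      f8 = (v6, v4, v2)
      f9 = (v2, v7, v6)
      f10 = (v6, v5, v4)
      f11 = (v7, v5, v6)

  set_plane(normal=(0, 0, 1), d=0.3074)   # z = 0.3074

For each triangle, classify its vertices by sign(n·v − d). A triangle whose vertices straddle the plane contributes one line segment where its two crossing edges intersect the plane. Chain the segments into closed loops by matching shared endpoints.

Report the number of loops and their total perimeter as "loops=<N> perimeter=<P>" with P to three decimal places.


loops=1 perimeter=12.240

Straddling triangles (8 of 12):
  (v1,v3,v0) [++-] → (-1.53, 0.559907, 0.3074)–(-1.53, -1.53, 0.3074)  len=2.0899
  (v4,v1,v0) [-+-] → (-0.559907, -1.53, 0.3074)–(-1.53, -1.53, 0.3074)  len=0.9701
  (v0,v3,v2) [-+-] → (-1.53, 0.559907, 0.3074)–(-1.53, 1.53, 0.3074)  len=0.9701
  (v5,v1,v4) [++-] → (-0.559907, -1.53, 0.3074)–(1.53, -1.53, 0.3074)  len=2.0899
  (v3,v7,v2) [++-] → (0.559907, 1.53, 0.3074)–(-1.53, 1.53, 0.3074)  len=2.0899
  (v2,v7,v6) [-+-] → (0.559907, 1.53, 0.3074)–(1.53, 1.53, 0.3074)  len=0.9701
  (v6,v5,v4) [-+-] → (1.53, -0.559907, 0.3074)–(1.53, -1.53, 0.3074)  len=0.9701
  (v7,v5,v6) [++-] → (1.53, -0.559907, 0.3074)–(1.53, 1.53, 0.3074)  len=2.0899

Chained into 1 loop(s):
  loop 1: 8 segments, perimeter = 12.2400
Total perimeter = 12.240


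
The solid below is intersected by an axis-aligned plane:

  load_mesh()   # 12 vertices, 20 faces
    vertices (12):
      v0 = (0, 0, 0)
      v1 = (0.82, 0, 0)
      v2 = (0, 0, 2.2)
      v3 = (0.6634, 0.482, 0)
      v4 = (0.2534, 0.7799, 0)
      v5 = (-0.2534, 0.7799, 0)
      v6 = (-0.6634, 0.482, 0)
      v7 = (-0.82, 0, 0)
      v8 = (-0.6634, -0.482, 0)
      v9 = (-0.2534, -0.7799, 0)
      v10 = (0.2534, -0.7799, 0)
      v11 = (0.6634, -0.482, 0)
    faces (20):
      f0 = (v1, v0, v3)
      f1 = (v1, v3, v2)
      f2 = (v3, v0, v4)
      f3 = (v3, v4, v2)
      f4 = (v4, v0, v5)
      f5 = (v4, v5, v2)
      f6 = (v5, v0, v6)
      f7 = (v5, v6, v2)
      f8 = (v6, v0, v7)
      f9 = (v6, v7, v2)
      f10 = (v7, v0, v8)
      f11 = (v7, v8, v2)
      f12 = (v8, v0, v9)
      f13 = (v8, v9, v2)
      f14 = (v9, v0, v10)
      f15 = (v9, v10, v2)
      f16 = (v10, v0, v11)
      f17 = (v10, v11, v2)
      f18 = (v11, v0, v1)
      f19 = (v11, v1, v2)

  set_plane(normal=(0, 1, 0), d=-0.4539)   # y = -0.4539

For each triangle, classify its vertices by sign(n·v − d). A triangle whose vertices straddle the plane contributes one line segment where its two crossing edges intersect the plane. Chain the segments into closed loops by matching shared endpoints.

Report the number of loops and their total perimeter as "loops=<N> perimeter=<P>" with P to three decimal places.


loops=1 perimeter=3.762

Straddling triangles (10 of 20):
  (v7,v0,v8) [++-] → (-0.624725, -0.4539, 0)–(-0.67253, -0.4539, 0)  len=0.0478
  (v7,v8,v2) [+-+] → (-0.67253, -0.4539, 0)–(-0.624725, -0.4539, 0.128257)  len=0.1369
  (v8,v0,v9) [-+-] → (-0.624725, -0.4539, 0)–(-0.147478, -0.4539, 0)  len=0.4772
  (v8,v9,v2) [--+] → (-0.147478, -0.4539, 0.919605)–(-0.624725, -0.4539, 0.128257)  len=0.9241
  (v9,v0,v10) [-+-] → (-0.147478, -0.4539, 0)–(0.147478, -0.4539, 0)  len=0.2950
  (v9,v10,v2) [--+] → (0.147478, -0.4539, 0.919605)–(-0.147478, -0.4539, 0.919605)  len=0.2950
  (v10,v0,v11) [-+-] → (0.147478, -0.4539, 0)–(0.624725, -0.4539, 0)  len=0.4772
  (v10,v11,v2) [--+] → (0.624725, -0.4539, 0.128257)–(0.147478, -0.4539, 0.919605)  len=0.9241
  (v11,v0,v1) [-++] → (0.624725, -0.4539, 0)–(0.67253, -0.4539, 0)  len=0.0478
  (v11,v1,v2) [-++] → (0.67253, -0.4539, 0)–(0.624725, -0.4539, 0.128257)  len=0.1369

Chained into 1 loop(s):
  loop 1: 10 segments, perimeter = 3.7620
Total perimeter = 3.762


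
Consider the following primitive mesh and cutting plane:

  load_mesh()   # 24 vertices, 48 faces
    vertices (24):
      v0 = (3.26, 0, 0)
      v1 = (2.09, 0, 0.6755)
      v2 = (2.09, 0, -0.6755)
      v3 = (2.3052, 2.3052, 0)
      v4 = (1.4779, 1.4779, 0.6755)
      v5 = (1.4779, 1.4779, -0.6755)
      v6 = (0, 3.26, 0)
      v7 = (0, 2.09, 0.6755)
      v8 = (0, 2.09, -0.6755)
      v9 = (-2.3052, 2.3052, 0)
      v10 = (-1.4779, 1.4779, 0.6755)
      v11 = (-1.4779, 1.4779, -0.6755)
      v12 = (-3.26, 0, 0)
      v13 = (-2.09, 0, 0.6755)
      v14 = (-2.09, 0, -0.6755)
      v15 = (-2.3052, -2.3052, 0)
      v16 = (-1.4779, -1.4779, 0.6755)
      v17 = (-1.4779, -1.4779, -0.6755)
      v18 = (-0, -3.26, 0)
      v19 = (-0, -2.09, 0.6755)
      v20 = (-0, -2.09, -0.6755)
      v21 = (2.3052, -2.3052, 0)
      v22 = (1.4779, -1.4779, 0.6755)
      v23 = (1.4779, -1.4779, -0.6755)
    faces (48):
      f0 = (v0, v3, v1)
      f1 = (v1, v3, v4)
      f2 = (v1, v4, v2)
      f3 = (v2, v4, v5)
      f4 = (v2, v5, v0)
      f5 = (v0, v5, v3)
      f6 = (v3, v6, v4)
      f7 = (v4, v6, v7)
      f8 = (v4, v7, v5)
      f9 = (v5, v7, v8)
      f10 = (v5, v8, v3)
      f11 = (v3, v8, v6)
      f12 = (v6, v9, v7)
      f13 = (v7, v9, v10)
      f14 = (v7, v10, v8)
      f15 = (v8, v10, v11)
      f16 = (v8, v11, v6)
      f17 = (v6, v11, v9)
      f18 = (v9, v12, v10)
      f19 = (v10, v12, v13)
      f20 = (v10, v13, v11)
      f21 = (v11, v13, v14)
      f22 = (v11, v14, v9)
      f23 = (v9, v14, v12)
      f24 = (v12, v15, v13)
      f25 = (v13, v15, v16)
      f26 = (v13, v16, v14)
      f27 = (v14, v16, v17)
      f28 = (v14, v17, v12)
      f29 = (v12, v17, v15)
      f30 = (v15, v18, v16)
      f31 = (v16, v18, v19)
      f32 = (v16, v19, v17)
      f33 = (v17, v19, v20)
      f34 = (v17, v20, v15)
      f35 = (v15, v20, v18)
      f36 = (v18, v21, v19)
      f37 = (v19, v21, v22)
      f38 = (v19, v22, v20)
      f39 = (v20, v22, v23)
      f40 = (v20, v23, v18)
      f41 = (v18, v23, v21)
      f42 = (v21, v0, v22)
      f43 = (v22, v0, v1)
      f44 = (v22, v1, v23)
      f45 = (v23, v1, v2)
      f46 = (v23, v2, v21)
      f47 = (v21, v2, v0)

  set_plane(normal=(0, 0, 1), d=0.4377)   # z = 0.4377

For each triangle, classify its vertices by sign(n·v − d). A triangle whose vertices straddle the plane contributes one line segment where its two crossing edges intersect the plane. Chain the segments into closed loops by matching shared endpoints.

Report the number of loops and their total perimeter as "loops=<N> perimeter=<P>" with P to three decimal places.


loops=2 perimeter=28.116

Straddling triangles (32 of 48):
  (v0,v3,v1) [--+] → (2.16576, 0.811512, 0.4377)–(2.50188, 0, 0.4377)  len=0.8784
  (v1,v3,v4) [+-+] → (2.16576, 0.811512, 0.4377)–(1.76914, 1.76914, 0.4377)  len=1.0365
  (v1,v4,v2) [++-] → (1.58564, 1.21776, 0.4377)–(2.09, 0, 0.4377)  len=1.3181
  (v2,v4,v5) [-+-] → (1.58564, 1.21776, 0.4377)–(1.4779, 1.4779, 0.4377)  len=0.2816
  (v3,v6,v4) [--+] → (0.957627, 2.10526, 0.4377)–(1.76914, 1.76914, 0.4377)  len=0.8784
  (v4,v6,v7) [+-+] → (0.957627, 2.10526, 0.4377)–(0, 2.50188, 0.4377)  len=1.0365
  (v4,v7,v5) [++-] → (0.260137, 1.98226, 0.4377)–(1.4779, 1.4779, 0.4377)  len=1.3181
  (v5,v7,v8) [-+-] → (0.260137, 1.98226, 0.4377)–(0, 2.09, 0.4377)  len=0.2816
  (v6,v9,v7) [--+] → (-0.811512, 2.16576, 0.4377)–(0, 2.50188, 0.4377)  len=0.8784
  (v7,v9,v10) [+-+] → (-0.811512, 2.16576, 0.4377)–(-1.76914, 1.76914, 0.4377)  len=1.0365
  (v7,v10,v8) [++-] → (-1.21776, 1.58564, 0.4377)–(0, 2.09, 0.4377)  len=1.3181
  (v8,v10,v11) [-+-] → (-1.21776, 1.58564, 0.4377)–(-1.4779, 1.4779, 0.4377)  len=0.2816
  (v9,v12,v10) [--+] → (-2.10526, 0.957627, 0.4377)–(-1.76914, 1.76914, 0.4377)  len=0.8784
  (v10,v12,v13) [+-+] → (-2.10526, 0.957627, 0.4377)–(-2.50188, 0, 0.4377)  len=1.0365
  (v10,v13,v11) [++-] → (-1.98226, 0.260137, 0.4377)–(-1.4779, 1.4779, 0.4377)  len=1.3181
  (v11,v13,v14) [-+-] → (-1.98226, 0.260137, 0.4377)–(-2.09, 0, 0.4377)  len=0.2816
  (v12,v15,v13) [--+] → (-2.16576, -0.811512, 0.4377)–(-2.50188, 0, 0.4377)  len=0.8784
  (v13,v15,v16) [+-+] → (-2.16576, -0.811512, 0.4377)–(-1.76914, -1.76914, 0.4377)  len=1.0365
  (v13,v16,v14) [++-] → (-1.58564, -1.21776, 0.4377)–(-2.09, 0, 0.4377)  len=1.3181
  (v14,v16,v17) [-+-] → (-1.58564, -1.21776, 0.4377)–(-1.4779, -1.4779, 0.4377)  len=0.2816
  (v15,v18,v16) [--+] → (-0.957627, -2.10526, 0.4377)–(-1.76914, -1.76914, 0.4377)  len=0.8784
  (v16,v18,v19) [+-+] → (-0.957627, -2.10526, 0.4377)–(0, -2.50188, 0.4377)  len=1.0365
  (v16,v19,v17) [++-] → (-0.260137, -1.98226, 0.4377)–(-1.4779, -1.4779, 0.4377)  len=1.3181
  (v17,v19,v20) [-+-] → (-0.260137, -1.98226, 0.4377)–(0, -2.09, 0.4377)  len=0.2816
  (v18,v21,v19) [--+] → (0.811512, -2.16576, 0.4377)–(0, -2.50188, 0.4377)  len=0.8784
  (v19,v21,v22) [+-+] → (0.811512, -2.16576, 0.4377)–(1.76914, -1.76914, 0.4377)  len=1.0365
  (v19,v22,v20) [++-] → (1.21776, -1.58564, 0.4377)–(0, -2.09, 0.4377)  len=1.3181
  (v20,v22,v23) [-+-] → (1.21776, -1.58564, 0.4377)–(1.4779, -1.4779, 0.4377)  len=0.2816
  (v21,v0,v22) [--+] → (2.10526, -0.957627, 0.4377)–(1.76914, -1.76914, 0.4377)  len=0.8784
  (v22,v0,v1) [+-+] → (2.10526, -0.957627, 0.4377)–(2.50188, 0, 0.4377)  len=1.0365
  (v22,v1,v23) [++-] → (1.98226, -0.260137, 0.4377)–(1.4779, -1.4779, 0.4377)  len=1.3181
  (v23,v1,v2) [-+-] → (1.98226, -0.260137, 0.4377)–(2.09, 0, 0.4377)  len=0.2816

Chained into 2 loop(s):
  loop 1: 16 segments, perimeter = 15.3190
  loop 2: 16 segments, perimeter = 12.7971
Total perimeter = 28.116


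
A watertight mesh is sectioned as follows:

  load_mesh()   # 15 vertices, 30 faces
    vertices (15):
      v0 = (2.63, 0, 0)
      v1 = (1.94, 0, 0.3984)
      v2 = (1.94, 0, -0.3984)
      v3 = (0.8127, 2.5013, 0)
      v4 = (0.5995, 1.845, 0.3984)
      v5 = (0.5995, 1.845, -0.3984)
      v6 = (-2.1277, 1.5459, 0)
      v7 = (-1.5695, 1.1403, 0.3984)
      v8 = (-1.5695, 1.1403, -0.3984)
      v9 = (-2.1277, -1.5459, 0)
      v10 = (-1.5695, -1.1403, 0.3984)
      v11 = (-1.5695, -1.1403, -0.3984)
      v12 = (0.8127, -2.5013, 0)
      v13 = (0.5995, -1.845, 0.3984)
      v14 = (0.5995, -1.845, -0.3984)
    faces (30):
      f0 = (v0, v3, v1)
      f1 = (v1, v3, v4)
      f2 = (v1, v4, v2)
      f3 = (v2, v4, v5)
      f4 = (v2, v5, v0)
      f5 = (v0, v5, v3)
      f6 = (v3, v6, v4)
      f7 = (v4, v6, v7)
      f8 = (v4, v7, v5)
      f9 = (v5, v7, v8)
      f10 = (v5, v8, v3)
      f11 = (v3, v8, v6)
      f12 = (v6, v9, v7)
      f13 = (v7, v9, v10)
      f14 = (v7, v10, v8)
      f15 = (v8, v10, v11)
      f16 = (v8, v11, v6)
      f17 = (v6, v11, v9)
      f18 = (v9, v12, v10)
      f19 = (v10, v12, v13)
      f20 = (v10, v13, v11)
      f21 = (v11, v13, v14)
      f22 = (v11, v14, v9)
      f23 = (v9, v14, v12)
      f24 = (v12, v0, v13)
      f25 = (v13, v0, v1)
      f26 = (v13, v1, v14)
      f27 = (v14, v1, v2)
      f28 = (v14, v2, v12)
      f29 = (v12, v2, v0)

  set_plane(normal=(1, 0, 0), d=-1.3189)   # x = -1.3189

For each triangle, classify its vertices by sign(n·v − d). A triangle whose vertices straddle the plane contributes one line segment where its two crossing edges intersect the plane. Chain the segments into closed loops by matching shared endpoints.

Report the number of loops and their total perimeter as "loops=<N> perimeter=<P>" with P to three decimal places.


loops=2 perimeter=4.431

Straddling triangles (12 of 30):
  (v3,v6,v4) [+-+] → (-1.3189, 1.8087, 0)–(-1.3189, 1.6346, 0.118153)  len=0.2104
  (v4,v6,v7) [+--] → (-1.3189, 1.6346, 0.118153)–(-1.3189, 1.22172, 0.3984)  len=0.4990
  (v4,v7,v5) [+-+] → (-1.3189, 1.22172, 0.3984)–(-1.3189, 1.22172, 0.30634)  len=0.0921
  (v5,v7,v8) [+--] → (-1.3189, 1.22172, 0.30634)–(-1.3189, 1.22172, -0.3984)  len=0.7047
  (v5,v8,v3) [+-+] → (-1.3189, 1.22172, -0.3984)–(-1.3189, 1.28347, -0.35649)  len=0.0746
  (v3,v8,v6) [+--] → (-1.3189, 1.28347, -0.35649)–(-1.3189, 1.8087, 0)  len=0.6348
  (v9,v12,v10) [-+-] → (-1.3189, -1.8087, 0)–(-1.3189, -1.28347, 0.35649)  len=0.6348
  (v10,v12,v13) [-++] → (-1.3189, -1.28347, 0.35649)–(-1.3189, -1.22172, 0.3984)  len=0.0746
  (v10,v13,v11) [-+-] → (-1.3189, -1.22172, 0.3984)–(-1.3189, -1.22172, -0.30634)  len=0.7047
  (v11,v13,v14) [-++] → (-1.3189, -1.22172, -0.30634)–(-1.3189, -1.22172, -0.3984)  len=0.0921
  (v11,v14,v9) [-+-] → (-1.3189, -1.22172, -0.3984)–(-1.3189, -1.6346, -0.118153)  len=0.4990
  (v9,v14,v12) [-++] → (-1.3189, -1.6346, -0.118153)–(-1.3189, -1.8087, 0)  len=0.2104

Chained into 2 loop(s):
  loop 1: 6 segments, perimeter = 2.2156
  loop 2: 6 segments, perimeter = 2.2156
Total perimeter = 4.431


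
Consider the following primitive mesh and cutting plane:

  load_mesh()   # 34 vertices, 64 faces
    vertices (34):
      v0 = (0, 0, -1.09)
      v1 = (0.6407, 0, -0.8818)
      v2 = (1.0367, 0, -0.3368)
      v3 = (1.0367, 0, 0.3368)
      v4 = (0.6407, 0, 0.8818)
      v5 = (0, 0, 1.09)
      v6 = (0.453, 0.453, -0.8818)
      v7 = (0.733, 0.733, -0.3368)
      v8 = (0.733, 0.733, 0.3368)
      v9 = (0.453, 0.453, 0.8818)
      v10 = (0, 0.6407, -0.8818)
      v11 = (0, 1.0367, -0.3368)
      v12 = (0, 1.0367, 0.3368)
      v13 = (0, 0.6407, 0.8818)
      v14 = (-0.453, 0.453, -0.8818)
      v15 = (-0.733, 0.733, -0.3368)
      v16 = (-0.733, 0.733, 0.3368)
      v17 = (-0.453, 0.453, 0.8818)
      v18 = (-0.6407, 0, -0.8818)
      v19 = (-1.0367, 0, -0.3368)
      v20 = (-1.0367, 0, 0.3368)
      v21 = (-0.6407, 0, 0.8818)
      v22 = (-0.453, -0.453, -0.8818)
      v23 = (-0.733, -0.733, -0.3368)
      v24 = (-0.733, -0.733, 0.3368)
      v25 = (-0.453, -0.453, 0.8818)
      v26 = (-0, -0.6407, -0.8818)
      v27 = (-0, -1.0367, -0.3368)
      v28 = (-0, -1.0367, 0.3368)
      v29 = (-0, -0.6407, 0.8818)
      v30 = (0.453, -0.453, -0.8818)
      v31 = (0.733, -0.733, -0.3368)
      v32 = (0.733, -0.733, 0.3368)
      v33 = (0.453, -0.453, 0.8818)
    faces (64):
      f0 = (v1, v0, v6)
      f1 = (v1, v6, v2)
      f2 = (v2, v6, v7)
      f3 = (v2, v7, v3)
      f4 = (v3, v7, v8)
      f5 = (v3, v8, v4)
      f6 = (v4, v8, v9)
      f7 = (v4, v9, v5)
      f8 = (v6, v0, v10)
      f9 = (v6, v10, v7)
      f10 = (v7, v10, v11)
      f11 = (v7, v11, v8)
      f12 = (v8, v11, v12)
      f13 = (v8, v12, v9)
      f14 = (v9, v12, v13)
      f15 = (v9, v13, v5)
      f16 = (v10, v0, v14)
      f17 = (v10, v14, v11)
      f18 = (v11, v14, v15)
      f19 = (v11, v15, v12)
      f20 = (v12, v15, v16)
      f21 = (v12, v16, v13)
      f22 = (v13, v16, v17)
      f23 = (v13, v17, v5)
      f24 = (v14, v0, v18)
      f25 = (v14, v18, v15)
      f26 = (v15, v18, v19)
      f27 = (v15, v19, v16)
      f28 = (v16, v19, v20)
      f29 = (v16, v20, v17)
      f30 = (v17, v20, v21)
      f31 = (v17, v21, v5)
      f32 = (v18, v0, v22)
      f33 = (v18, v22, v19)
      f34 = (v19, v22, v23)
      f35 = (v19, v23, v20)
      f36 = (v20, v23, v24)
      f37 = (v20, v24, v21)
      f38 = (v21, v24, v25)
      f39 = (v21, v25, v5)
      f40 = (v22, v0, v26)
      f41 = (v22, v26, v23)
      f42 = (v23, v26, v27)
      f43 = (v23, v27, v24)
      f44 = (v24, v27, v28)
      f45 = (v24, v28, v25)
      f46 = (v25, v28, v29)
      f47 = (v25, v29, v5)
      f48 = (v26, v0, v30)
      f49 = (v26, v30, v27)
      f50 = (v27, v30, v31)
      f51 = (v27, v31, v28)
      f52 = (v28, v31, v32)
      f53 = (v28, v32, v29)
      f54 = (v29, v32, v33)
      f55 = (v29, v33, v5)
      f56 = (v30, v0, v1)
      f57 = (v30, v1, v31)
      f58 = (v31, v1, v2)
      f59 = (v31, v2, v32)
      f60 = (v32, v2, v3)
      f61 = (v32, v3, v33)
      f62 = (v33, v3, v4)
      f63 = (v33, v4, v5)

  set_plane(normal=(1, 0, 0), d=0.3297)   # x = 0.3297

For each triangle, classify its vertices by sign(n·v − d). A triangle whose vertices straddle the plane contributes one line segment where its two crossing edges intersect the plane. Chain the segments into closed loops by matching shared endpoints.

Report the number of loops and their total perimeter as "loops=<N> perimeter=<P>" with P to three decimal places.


loops=1 perimeter=6.106

Straddling triangles (20 of 64):
  (v1,v0,v6) [+-+] → (0.3297, 0, -0.982862)–(0.3297, 0.3297, -0.938469)  len=0.3327
  (v4,v9,v5) [++-] → (0.3297, 0.3297, 0.938469)–(0.3297, 0, 0.982862)  len=0.3327
  (v6,v0,v10) [+--] → (0.3297, 0.3297, -0.938469)–(0.3297, 0.504089, -0.8818)  len=0.1834
  (v6,v10,v7) [+-+] → (0.3297, 0.504089, -0.8818)–(0.3297, 0.682216, -0.636662)  len=0.3030
  (v7,v10,v11) [+--] → (0.3297, 0.682216, -0.636662)–(0.3297, 0.900097, -0.3368)  len=0.3707
  (v7,v11,v8) [+-+] → (0.3297, 0.900097, -0.3368)–(0.3297, 0.900097, -0.0338178)  len=0.3030
  (v8,v11,v12) [+--] → (0.3297, 0.900097, -0.0338178)–(0.3297, 0.900097, 0.3368)  len=0.3706
  (v8,v12,v9) [+-+] → (0.3297, 0.900097, 0.3368)–(0.3297, 0.611875, 0.733459)  len=0.4903
  (v9,v12,v13) [+--] → (0.3297, 0.611875, 0.733459)–(0.3297, 0.504089, 0.8818)  len=0.1834
  (v9,v13,v5) [+--] → (0.3297, 0.504089, 0.8818)–(0.3297, 0.3297, 0.938469)  len=0.1834
  (v26,v0,v30) [--+] → (0.3297, -0.3297, -0.938469)–(0.3297, -0.504089, -0.8818)  len=0.1834
  (v26,v30,v27) [-+-] → (0.3297, -0.504089, -0.8818)–(0.3297, -0.611875, -0.733459)  len=0.1834
  (v27,v30,v31) [-++] → (0.3297, -0.611875, -0.733459)–(0.3297, -0.900097, -0.3368)  len=0.4903
  (v27,v31,v28) [-+-] → (0.3297, -0.900097, -0.3368)–(0.3297, -0.900097, 0.0338178)  len=0.3706
  (v28,v31,v32) [-++] → (0.3297, -0.900097, 0.0338178)–(0.3297, -0.900097, 0.3368)  len=0.3030
  (v28,v32,v29) [-+-] → (0.3297, -0.900097, 0.3368)–(0.3297, -0.682216, 0.636662)  len=0.3707
  (v29,v32,v33) [-++] → (0.3297, -0.682216, 0.636662)–(0.3297, -0.504089, 0.8818)  len=0.3030
  (v29,v33,v5) [-+-] → (0.3297, -0.504089, 0.8818)–(0.3297, -0.3297, 0.938469)  len=0.1834
  (v30,v0,v1) [+-+] → (0.3297, -0.3297, -0.938469)–(0.3297, 0, -0.982862)  len=0.3327
  (v33,v4,v5) [++-] → (0.3297, 0, 0.982862)–(0.3297, -0.3297, 0.938469)  len=0.3327

Chained into 1 loop(s):
  loop 1: 20 segments, perimeter = 6.1061
Total perimeter = 6.106


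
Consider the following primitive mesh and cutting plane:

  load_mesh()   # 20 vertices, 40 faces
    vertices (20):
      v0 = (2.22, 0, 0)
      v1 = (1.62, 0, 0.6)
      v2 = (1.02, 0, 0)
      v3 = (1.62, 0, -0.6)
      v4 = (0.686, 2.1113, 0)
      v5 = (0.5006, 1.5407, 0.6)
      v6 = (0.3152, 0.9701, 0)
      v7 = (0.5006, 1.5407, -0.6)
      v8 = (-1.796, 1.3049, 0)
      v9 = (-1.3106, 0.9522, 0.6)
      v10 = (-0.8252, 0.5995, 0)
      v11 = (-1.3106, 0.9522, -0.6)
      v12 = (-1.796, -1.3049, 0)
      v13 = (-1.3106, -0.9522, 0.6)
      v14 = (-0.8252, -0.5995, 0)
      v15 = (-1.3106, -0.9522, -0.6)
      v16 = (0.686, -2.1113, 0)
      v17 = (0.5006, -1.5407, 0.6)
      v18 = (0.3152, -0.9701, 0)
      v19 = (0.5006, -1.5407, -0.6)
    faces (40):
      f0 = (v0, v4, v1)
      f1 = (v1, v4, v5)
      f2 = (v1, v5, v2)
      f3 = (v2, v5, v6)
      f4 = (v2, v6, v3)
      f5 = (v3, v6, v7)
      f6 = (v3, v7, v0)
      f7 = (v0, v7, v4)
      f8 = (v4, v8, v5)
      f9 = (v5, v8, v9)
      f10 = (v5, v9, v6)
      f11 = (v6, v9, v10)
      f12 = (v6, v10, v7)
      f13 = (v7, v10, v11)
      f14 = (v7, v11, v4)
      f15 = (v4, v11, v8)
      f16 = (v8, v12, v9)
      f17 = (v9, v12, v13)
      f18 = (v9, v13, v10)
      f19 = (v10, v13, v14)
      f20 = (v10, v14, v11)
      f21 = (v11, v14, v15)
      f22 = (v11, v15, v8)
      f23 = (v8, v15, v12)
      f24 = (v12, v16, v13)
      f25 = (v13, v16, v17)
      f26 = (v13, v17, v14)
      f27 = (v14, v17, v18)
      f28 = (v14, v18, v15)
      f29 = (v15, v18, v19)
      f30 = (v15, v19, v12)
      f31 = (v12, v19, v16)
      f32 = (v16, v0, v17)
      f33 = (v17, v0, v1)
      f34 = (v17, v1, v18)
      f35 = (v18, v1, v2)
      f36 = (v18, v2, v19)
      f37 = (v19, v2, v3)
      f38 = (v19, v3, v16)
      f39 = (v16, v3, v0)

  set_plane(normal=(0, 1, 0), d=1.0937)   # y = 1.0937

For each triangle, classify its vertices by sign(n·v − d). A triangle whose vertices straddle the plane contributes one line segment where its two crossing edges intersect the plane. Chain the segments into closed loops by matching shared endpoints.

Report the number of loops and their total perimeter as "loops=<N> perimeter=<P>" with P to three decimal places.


Straddling triangles (16 of 40):
  (v0,v4,v1) [-+-] → (1.42535, 1.0937, 0)–(1.13617, 1.0937, 0.289187)  len=0.4090
  (v1,v4,v5) [-++] → (1.13617, 1.0937, 0.289187)–(0.825369, 1.0937, 0.6)  len=0.4395
  (v1,v5,v2) [-+-] → (0.825369, 1.0937, 0.6)–(0.651292, 1.0937, 0.425923)  len=0.2462
  (v2,v5,v6) [-+-] → (0.651292, 1.0937, 0.425923)–(0.35536, 1.0937, 0.129968)  len=0.4185
  (v3,v6,v7) [--+] → (0.35536, 1.0937, -0.129968)–(0.825369, 1.0937, -0.6)  len=0.6647
  (v3,v7,v0) [-+-] → (0.825369, 1.0937, -0.6)–(0.999446, 1.0937, -0.425923)  len=0.2462
  (v0,v7,v4) [-++] → (0.999446, 1.0937, -0.425923)–(1.42535, 1.0937, 0)  len=0.6023
  (v5,v8,v9) [++-] → (-1.50534, 1.0937, 0.359286)–(-0.875112, 1.0937, 0.6)  len=0.6746
  (v5,v9,v6) [+--] → (-0.875112, 1.0937, 0.6)–(0.35536, 1.0937, 0.129968)  len=1.3172
  (v6,v10,v7) [--+] → (-0.129056, 1.0937, -0.315045)–(0.35536, 1.0937, -0.129968)  len=0.5186
  (v7,v10,v11) [+--] → (-0.129056, 1.0937, -0.315045)–(-0.875112, 1.0937, -0.6)  len=0.7986
  (v7,v11,v4) [+-+] → (-0.875112, 1.0937, -0.6)–(-1.06686, 1.0937, -0.526754)  len=0.2053
  (v4,v11,v8) [+-+] → (-1.06686, 1.0937, -0.526754)–(-1.50534, 1.0937, -0.359286)  len=0.4694
  (v8,v12,v9) [+--] → (-1.796, 1.0937, 0)–(-1.50534, 1.0937, 0.359286)  len=0.4621
  (v11,v15,v8) [--+] → (-1.75058, 1.0937, -0.0561428)–(-1.50534, 1.0937, -0.359286)  len=0.3899
  (v8,v15,v12) [+--] → (-1.75058, 1.0937, -0.0561428)–(-1.796, 1.0937, 0)  len=0.0722

Chained into 1 loop(s):
  loop 1: 16 segments, perimeter = 7.9344
Total perimeter = 7.934

loops=1 perimeter=7.934


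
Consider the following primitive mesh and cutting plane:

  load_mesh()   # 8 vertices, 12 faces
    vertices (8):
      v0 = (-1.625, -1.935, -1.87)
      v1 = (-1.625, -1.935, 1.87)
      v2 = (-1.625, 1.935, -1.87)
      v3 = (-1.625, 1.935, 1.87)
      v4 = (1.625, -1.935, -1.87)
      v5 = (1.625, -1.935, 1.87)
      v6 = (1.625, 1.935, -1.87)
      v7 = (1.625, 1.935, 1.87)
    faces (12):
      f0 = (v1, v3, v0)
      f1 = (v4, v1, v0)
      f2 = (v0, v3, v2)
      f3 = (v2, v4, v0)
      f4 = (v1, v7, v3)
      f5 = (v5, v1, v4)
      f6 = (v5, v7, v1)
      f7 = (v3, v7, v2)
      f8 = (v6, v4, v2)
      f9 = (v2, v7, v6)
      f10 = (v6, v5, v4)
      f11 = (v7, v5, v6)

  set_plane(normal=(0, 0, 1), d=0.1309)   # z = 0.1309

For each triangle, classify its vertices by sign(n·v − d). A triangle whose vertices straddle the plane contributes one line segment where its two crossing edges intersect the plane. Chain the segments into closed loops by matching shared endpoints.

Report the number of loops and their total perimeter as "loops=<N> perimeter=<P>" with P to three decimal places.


Straddling triangles (8 of 12):
  (v1,v3,v0) [++-] → (-1.625, 0.13545, 0.1309)–(-1.625, -1.935, 0.1309)  len=2.0705
  (v4,v1,v0) [-+-] → (-0.11375, -1.935, 0.1309)–(-1.625, -1.935, 0.1309)  len=1.5112
  (v0,v3,v2) [-+-] → (-1.625, 0.13545, 0.1309)–(-1.625, 1.935, 0.1309)  len=1.7995
  (v5,v1,v4) [++-] → (-0.11375, -1.935, 0.1309)–(1.625, -1.935, 0.1309)  len=1.7388
  (v3,v7,v2) [++-] → (0.11375, 1.935, 0.1309)–(-1.625, 1.935, 0.1309)  len=1.7388
  (v2,v7,v6) [-+-] → (0.11375, 1.935, 0.1309)–(1.625, 1.935, 0.1309)  len=1.5112
  (v6,v5,v4) [-+-] → (1.625, -0.13545, 0.1309)–(1.625, -1.935, 0.1309)  len=1.7995
  (v7,v5,v6) [++-] → (1.625, -0.13545, 0.1309)–(1.625, 1.935, 0.1309)  len=2.0705

Chained into 1 loop(s):
  loop 1: 8 segments, perimeter = 14.2400
Total perimeter = 14.240

loops=1 perimeter=14.240


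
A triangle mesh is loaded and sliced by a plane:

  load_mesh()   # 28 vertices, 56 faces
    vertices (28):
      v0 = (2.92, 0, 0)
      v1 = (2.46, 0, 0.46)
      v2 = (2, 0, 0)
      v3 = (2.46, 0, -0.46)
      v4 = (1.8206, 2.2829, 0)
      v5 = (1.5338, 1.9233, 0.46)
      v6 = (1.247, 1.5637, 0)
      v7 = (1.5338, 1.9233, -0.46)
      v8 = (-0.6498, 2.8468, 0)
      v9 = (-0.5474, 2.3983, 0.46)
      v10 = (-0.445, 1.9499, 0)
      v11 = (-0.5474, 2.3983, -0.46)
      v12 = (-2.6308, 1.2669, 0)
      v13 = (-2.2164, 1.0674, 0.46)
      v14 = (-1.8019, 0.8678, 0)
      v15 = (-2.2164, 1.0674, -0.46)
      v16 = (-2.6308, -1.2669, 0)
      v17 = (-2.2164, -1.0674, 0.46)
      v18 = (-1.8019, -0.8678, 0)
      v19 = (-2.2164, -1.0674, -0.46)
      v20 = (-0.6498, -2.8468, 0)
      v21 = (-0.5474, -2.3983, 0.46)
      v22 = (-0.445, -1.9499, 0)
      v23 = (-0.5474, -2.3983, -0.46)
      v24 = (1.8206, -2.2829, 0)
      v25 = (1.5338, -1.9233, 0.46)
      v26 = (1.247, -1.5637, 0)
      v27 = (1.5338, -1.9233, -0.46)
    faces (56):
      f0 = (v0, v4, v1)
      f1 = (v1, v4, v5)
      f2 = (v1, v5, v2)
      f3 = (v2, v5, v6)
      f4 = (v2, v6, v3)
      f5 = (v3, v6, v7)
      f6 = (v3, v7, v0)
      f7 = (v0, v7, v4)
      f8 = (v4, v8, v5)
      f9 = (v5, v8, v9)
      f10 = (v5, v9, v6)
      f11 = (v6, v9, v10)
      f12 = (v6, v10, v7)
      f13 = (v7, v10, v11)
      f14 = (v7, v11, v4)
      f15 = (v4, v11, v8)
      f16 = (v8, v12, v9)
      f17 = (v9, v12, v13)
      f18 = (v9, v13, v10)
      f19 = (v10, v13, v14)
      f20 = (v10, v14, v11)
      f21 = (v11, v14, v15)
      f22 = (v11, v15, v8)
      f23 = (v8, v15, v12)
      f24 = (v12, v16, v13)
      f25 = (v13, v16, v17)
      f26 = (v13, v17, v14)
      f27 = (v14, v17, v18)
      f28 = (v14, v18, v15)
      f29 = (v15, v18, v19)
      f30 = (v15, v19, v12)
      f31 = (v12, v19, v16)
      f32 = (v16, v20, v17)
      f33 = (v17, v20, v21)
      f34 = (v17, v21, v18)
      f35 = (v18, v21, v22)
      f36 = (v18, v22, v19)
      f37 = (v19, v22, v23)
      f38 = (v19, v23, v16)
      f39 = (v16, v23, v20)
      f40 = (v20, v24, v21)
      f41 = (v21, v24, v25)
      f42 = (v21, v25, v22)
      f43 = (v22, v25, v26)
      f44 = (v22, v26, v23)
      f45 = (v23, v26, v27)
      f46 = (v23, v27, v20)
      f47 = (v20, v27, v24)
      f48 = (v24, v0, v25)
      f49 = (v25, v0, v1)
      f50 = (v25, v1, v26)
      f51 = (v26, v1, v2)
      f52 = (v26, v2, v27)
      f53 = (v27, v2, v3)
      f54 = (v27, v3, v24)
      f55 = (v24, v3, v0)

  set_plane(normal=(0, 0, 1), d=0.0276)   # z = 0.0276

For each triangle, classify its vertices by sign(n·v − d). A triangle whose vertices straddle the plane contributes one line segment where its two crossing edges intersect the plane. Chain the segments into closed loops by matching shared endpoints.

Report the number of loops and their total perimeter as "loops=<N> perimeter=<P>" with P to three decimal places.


loops=2 perimeter=29.886

Straddling triangles (28 of 56):
  (v0,v4,v1) [--+] → (1.85896, 2.14593, 0.0276)–(2.8924, 0, 0.0276)  len=2.3818
  (v1,v4,v5) [+-+] → (1.85896, 2.14593, 0.0276)–(1.80339, 2.26132, 0.0276)  len=0.1281
  (v1,v5,v2) [++-] → (1.97203, 0.115398, 0.0276)–(2.0276, 0, 0.0276)  len=0.1281
  (v2,v5,v6) [-+-] → (1.97203, 0.115398, 0.0276)–(1.26421, 1.58528, 0.0276)  len=1.6314
  (v4,v8,v5) [--+] → (-0.518784, 2.79139, 0.0276)–(1.80339, 2.26132, 0.0276)  len=2.3819
  (v5,v8,v9) [+-+] → (-0.518784, 2.79139, 0.0276)–(-0.643656, 2.81989, 0.0276)  len=0.1281
  (v5,v9,v6) [++-] → (1.13934, 1.61378, 0.0276)–(1.26421, 1.58528, 0.0276)  len=0.1281
  (v6,v9,v10) [-+-] → (1.13934, 1.61378, 0.0276)–(-0.451144, 1.9768, 0.0276)  len=1.6314
  (v8,v12,v9) [--+] → (-2.5058, 1.33478, 0.0276)–(-0.643656, 2.81989, 0.0276)  len=2.3818
  (v9,v12,v13) [+-+] → (-2.5058, 1.33478, 0.0276)–(-2.60594, 1.25493, 0.0276)  len=0.1281
  (v9,v13,v10) [++-] → (-0.551284, 1.89695, 0.0276)–(-0.451144, 1.9768, 0.0276)  len=0.1281
  (v10,v13,v14) [-+-] → (-0.551284, 1.89695, 0.0276)–(-1.82677, 0.879776, 0.0276)  len=1.6314
  (v12,v16,v13) [--+] → (-2.60594, -1.12684, 0.0276)–(-2.60594, 1.25493, 0.0276)  len=2.3818
  (v13,v16,v17) [+-+] → (-2.60594, -1.12684, 0.0276)–(-2.60594, -1.25493, 0.0276)  len=0.1281
  (v13,v17,v14) [++-] → (-1.82677, 0.751688, 0.0276)–(-1.82677, 0.879776, 0.0276)  len=0.1281
  (v14,v17,v18) [-+-] → (-1.82677, 0.751688, 0.0276)–(-1.82677, -0.879776, 0.0276)  len=1.6315
  (v16,v20,v17) [--+] → (-0.743796, -2.74004, 0.0276)–(-2.60594, -1.25493, 0.0276)  len=2.3818
  (v17,v20,v21) [+-+] → (-0.743796, -2.74004, 0.0276)–(-0.643656, -2.81989, 0.0276)  len=0.1281
  (v17,v21,v18) [++-] → (-1.72663, -0.95963, 0.0276)–(-1.82677, -0.879776, 0.0276)  len=0.1281
  (v18,v21,v22) [-+-] → (-1.72663, -0.95963, 0.0276)–(-0.451144, -1.9768, 0.0276)  len=1.6314
  (v20,v24,v21) [--+] → (1.67852, -2.28982, 0.0276)–(-0.643656, -2.81989, 0.0276)  len=2.3819
  (v21,v24,v25) [+-+] → (1.67852, -2.28982, 0.0276)–(1.80339, -2.26132, 0.0276)  len=0.1281
  (v21,v25,v22) [++-] → (-0.326272, -1.9483, 0.0276)–(-0.451144, -1.9768, 0.0276)  len=0.1281
  (v22,v25,v26) [-+-] → (-0.326272, -1.9483, 0.0276)–(1.26421, -1.58528, 0.0276)  len=1.6314
  (v24,v0,v25) [--+] → (2.83683, -0.115398, 0.0276)–(1.80339, -2.26132, 0.0276)  len=2.3818
  (v25,v0,v1) [+-+] → (2.83683, -0.115398, 0.0276)–(2.8924, 0, 0.0276)  len=0.1281
  (v25,v1,v26) [++-] → (1.31978, -1.46988, 0.0276)–(1.26421, -1.58528, 0.0276)  len=0.1281
  (v26,v1,v2) [-+-] → (1.31978, -1.46988, 0.0276)–(2.0276, 0, 0.0276)  len=1.6314

Chained into 2 loop(s):
  loop 1: 14 segments, perimeter = 17.5694
  loop 2: 14 segments, perimeter = 12.3165
Total perimeter = 29.886


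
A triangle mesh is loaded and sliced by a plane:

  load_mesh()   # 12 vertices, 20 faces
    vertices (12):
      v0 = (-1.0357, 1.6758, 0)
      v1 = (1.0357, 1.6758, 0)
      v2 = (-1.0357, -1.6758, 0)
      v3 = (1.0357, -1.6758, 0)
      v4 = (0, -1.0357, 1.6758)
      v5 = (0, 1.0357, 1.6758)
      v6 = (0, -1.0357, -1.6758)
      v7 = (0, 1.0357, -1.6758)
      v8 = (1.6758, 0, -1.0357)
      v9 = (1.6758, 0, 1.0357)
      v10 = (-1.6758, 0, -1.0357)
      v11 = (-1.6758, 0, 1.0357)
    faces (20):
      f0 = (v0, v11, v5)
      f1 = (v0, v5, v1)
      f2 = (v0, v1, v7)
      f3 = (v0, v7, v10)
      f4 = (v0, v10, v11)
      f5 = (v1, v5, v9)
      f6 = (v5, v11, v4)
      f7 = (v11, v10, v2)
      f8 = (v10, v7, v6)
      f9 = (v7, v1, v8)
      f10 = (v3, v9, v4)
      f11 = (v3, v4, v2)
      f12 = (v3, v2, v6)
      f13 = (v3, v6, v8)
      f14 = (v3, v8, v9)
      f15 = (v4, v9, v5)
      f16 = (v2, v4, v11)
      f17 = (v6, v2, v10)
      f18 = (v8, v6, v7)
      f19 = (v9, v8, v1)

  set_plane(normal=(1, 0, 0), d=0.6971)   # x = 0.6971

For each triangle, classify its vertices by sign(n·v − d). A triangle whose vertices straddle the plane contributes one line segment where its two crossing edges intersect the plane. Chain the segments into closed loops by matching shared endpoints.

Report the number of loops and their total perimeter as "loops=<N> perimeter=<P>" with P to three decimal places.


Straddling triangles (10 of 20):
  (v0,v5,v1) [--+] → (0.6971, 1.46653, 0.547867)–(0.6971, 1.6758, 0)  len=0.5865
  (v0,v1,v7) [-+-] → (0.6971, 1.6758, 0)–(0.6971, 1.46653, -0.547867)  len=0.5865
  (v1,v5,v9) [+-+] → (0.6971, 1.46653, 0.547867)–(0.6971, 0.604869, 1.40953)  len=1.2186
  (v7,v1,v8) [-++] → (0.6971, 1.46653, -0.547867)–(0.6971, 0.604869, -1.40953)  len=1.2186
  (v3,v9,v4) [++-] → (0.6971, -0.604869, 1.40953)–(0.6971, -1.46653, 0.547867)  len=1.2186
  (v3,v4,v2) [+--] → (0.6971, -1.46653, 0.547867)–(0.6971, -1.6758, 0)  len=0.5865
  (v3,v2,v6) [+--] → (0.6971, -1.6758, 0)–(0.6971, -1.46653, -0.547867)  len=0.5865
  (v3,v6,v8) [+-+] → (0.6971, -1.46653, -0.547867)–(0.6971, -0.604869, -1.40953)  len=1.2186
  (v4,v9,v5) [-+-] → (0.6971, -0.604869, 1.40953)–(0.6971, 0.604869, 1.40953)  len=1.2097
  (v8,v6,v7) [+--] → (0.6971, -0.604869, -1.40953)–(0.6971, 0.604869, -1.40953)  len=1.2097

Chained into 1 loop(s):
  loop 1: 10 segments, perimeter = 9.6397
Total perimeter = 9.640

loops=1 perimeter=9.640


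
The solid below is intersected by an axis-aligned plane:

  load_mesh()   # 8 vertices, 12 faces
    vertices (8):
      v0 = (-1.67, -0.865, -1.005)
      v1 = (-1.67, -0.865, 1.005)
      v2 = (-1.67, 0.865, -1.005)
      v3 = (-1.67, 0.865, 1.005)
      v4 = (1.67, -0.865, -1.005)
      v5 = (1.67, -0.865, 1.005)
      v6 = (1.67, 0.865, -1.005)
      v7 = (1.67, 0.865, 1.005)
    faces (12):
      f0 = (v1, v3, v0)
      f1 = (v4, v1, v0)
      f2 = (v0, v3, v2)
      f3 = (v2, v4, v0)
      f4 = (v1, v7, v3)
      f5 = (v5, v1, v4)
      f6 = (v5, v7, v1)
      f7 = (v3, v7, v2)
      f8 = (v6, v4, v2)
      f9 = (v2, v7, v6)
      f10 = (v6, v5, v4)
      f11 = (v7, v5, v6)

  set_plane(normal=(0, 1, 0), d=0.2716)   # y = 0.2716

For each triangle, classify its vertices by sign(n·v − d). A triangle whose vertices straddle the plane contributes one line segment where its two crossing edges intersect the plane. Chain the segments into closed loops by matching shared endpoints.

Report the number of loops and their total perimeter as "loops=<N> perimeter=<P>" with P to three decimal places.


loops=1 perimeter=10.700

Straddling triangles (8 of 12):
  (v1,v3,v0) [-+-] → (-1.67, 0.2716, 1.005)–(-1.67, 0.2716, 0.315558)  len=0.6894
  (v0,v3,v2) [-++] → (-1.67, 0.2716, 0.315558)–(-1.67, 0.2716, -1.005)  len=1.3206
  (v2,v4,v0) [+--] → (-0.524361, 0.2716, -1.005)–(-1.67, 0.2716, -1.005)  len=1.1456
  (v1,v7,v3) [-++] → (0.524361, 0.2716, 1.005)–(-1.67, 0.2716, 1.005)  len=2.1944
  (v5,v7,v1) [-+-] → (1.67, 0.2716, 1.005)–(0.524361, 0.2716, 1.005)  len=1.1456
  (v6,v4,v2) [+-+] → (1.67, 0.2716, -1.005)–(-0.524361, 0.2716, -1.005)  len=2.1944
  (v6,v5,v4) [+--] → (1.67, 0.2716, -0.315558)–(1.67, 0.2716, -1.005)  len=0.6894
  (v7,v5,v6) [+-+] → (1.67, 0.2716, 1.005)–(1.67, 0.2716, -0.315558)  len=1.3206

Chained into 1 loop(s):
  loop 1: 8 segments, perimeter = 10.7000
Total perimeter = 10.700
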